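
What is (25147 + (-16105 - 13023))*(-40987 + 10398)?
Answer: 121774809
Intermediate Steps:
(25147 + (-16105 - 13023))*(-40987 + 10398) = (25147 - 29128)*(-30589) = -3981*(-30589) = 121774809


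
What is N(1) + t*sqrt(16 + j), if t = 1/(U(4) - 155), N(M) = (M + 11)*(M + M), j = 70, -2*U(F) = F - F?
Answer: 24 - sqrt(86)/155 ≈ 23.940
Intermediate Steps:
U(F) = 0 (U(F) = -(F - F)/2 = -1/2*0 = 0)
N(M) = 2*M*(11 + M) (N(M) = (11 + M)*(2*M) = 2*M*(11 + M))
t = -1/155 (t = 1/(0 - 155) = 1/(-155) = -1/155 ≈ -0.0064516)
N(1) + t*sqrt(16 + j) = 2*1*(11 + 1) - sqrt(16 + 70)/155 = 2*1*12 - sqrt(86)/155 = 24 - sqrt(86)/155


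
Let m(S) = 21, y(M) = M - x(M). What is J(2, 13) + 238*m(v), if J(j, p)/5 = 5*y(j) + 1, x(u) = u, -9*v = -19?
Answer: 5003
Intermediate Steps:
v = 19/9 (v = -⅑*(-19) = 19/9 ≈ 2.1111)
y(M) = 0 (y(M) = M - M = 0)
J(j, p) = 5 (J(j, p) = 5*(5*0 + 1) = 5*(0 + 1) = 5*1 = 5)
J(2, 13) + 238*m(v) = 5 + 238*21 = 5 + 4998 = 5003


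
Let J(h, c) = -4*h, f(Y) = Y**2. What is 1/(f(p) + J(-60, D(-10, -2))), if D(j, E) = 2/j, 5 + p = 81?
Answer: 1/6016 ≈ 0.00016622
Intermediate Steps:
p = 76 (p = -5 + 81 = 76)
1/(f(p) + J(-60, D(-10, -2))) = 1/(76**2 - 4*(-60)) = 1/(5776 + 240) = 1/6016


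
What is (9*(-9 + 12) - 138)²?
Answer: 12321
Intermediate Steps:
(9*(-9 + 12) - 138)² = (9*3 - 138)² = (27 - 138)² = (-111)² = 12321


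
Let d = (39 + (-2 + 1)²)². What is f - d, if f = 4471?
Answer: 2871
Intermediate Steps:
d = 1600 (d = (39 + (-1)²)² = (39 + 1)² = 40² = 1600)
f - d = 4471 - 1*1600 = 4471 - 1600 = 2871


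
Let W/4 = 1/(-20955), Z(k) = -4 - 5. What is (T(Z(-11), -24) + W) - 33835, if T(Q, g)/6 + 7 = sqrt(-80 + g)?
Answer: -709892539/20955 + 12*I*sqrt(26) ≈ -33877.0 + 61.188*I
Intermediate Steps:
Z(k) = -9
T(Q, g) = -42 + 6*sqrt(-80 + g)
W = -4/20955 (W = 4/(-20955) = 4*(-1/20955) = -4/20955 ≈ -0.00019089)
(T(Z(-11), -24) + W) - 33835 = ((-42 + 6*sqrt(-80 - 24)) - 4/20955) - 33835 = ((-42 + 6*sqrt(-104)) - 4/20955) - 33835 = ((-42 + 6*(2*I*sqrt(26))) - 4/20955) - 33835 = ((-42 + 12*I*sqrt(26)) - 4/20955) - 33835 = (-880114/20955 + 12*I*sqrt(26)) - 33835 = -709892539/20955 + 12*I*sqrt(26)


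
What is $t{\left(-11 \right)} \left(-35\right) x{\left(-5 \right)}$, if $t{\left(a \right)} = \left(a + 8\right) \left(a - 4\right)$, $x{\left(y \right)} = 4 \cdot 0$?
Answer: $0$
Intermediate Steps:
$x{\left(y \right)} = 0$
$t{\left(a \right)} = \left(-4 + a\right) \left(8 + a\right)$ ($t{\left(a \right)} = \left(8 + a\right) \left(-4 + a\right) = \left(-4 + a\right) \left(8 + a\right)$)
$t{\left(-11 \right)} \left(-35\right) x{\left(-5 \right)} = \left(-32 + \left(-11\right)^{2} + 4 \left(-11\right)\right) \left(-35\right) 0 = \left(-32 + 121 - 44\right) \left(-35\right) 0 = 45 \left(-35\right) 0 = \left(-1575\right) 0 = 0$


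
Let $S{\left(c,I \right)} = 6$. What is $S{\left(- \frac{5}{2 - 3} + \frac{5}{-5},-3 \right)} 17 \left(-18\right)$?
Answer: $-1836$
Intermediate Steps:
$S{\left(- \frac{5}{2 - 3} + \frac{5}{-5},-3 \right)} 17 \left(-18\right) = 6 \cdot 17 \left(-18\right) = 102 \left(-18\right) = -1836$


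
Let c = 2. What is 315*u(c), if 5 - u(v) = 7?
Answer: -630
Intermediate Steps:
u(v) = -2 (u(v) = 5 - 1*7 = 5 - 7 = -2)
315*u(c) = 315*(-2) = -630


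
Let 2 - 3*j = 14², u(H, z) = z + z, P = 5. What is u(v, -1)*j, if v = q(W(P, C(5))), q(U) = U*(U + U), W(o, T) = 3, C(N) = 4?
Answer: 388/3 ≈ 129.33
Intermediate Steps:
q(U) = 2*U² (q(U) = U*(2*U) = 2*U²)
v = 18 (v = 2*3² = 2*9 = 18)
u(H, z) = 2*z
j = -194/3 (j = ⅔ - ⅓*14² = ⅔ - ⅓*196 = ⅔ - 196/3 = -194/3 ≈ -64.667)
u(v, -1)*j = (2*(-1))*(-194/3) = -2*(-194/3) = 388/3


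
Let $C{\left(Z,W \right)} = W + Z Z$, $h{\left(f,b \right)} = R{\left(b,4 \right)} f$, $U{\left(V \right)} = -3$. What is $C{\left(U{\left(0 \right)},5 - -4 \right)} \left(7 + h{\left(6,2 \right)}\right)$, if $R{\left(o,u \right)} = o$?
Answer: $342$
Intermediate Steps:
$h{\left(f,b \right)} = b f$
$C{\left(Z,W \right)} = W + Z^{2}$
$C{\left(U{\left(0 \right)},5 - -4 \right)} \left(7 + h{\left(6,2 \right)}\right) = \left(\left(5 - -4\right) + \left(-3\right)^{2}\right) \left(7 + 2 \cdot 6\right) = \left(\left(5 + 4\right) + 9\right) \left(7 + 12\right) = \left(9 + 9\right) 19 = 18 \cdot 19 = 342$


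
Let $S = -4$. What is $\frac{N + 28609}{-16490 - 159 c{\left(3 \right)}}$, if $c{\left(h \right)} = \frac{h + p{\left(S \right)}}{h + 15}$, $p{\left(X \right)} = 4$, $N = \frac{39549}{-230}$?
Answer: $- \frac{19621563}{11420765} \approx -1.7181$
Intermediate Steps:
$N = - \frac{39549}{230}$ ($N = 39549 \left(- \frac{1}{230}\right) = - \frac{39549}{230} \approx -171.95$)
$c{\left(h \right)} = \frac{4 + h}{15 + h}$ ($c{\left(h \right)} = \frac{h + 4}{h + 15} = \frac{4 + h}{15 + h}$)
$\frac{N + 28609}{-16490 - 159 c{\left(3 \right)}} = \frac{- \frac{39549}{230} + 28609}{-16490 - 159 \frac{4 + 3}{15 + 3}} = \frac{6540521}{230 \left(-16490 - 159 \cdot \frac{1}{18} \cdot 7\right)} = \frac{6540521}{230 \left(-16490 - \frac{371}{6}\right)} = \frac{6540521}{230 \left(- \frac{99311}{6}\right)} = \frac{6540521}{230} \left(- \frac{6}{99311}\right) = - \frac{19621563}{11420765}$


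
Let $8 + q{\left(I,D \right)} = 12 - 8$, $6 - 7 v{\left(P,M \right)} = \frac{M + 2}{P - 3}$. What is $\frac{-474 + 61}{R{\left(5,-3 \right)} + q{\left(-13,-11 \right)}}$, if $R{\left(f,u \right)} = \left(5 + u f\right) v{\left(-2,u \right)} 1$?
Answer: $\frac{2891}{86} \approx 33.616$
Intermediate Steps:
$v{\left(P,M \right)} = \frac{6}{7} - \frac{2 + M}{7 \left(-3 + P\right)}$ ($v{\left(P,M \right)} = \frac{6}{7} - \frac{\left(M + 2\right) \frac{1}{P - 3}}{7} = \frac{6}{7} - \frac{\left(2 + M\right) \frac{1}{-3 + P}}{7} = \frac{6}{7} - \frac{\frac{1}{-3 + P} \left(2 + M\right)}{7} = \frac{6}{7} - \frac{2 + M}{7 \left(-3 + P\right)}$)
$q{\left(I,D \right)} = -4$ ($q{\left(I,D \right)} = -8 + \left(12 - 8\right) = -8 + 4 = -4$)
$R{\left(f,u \right)} = \left(5 + f u\right) \left(\frac{32}{35} + \frac{u}{35}\right)$ ($R{\left(f,u \right)} = \left(5 + u f\right) \frac{-20 - u + 6 \left(-2\right)}{7 \left(-3 - 2\right)} 1 = \left(5 + f u\right) \frac{-20 - u - 12}{7 \left(-5\right)} 1 = \left(5 + f u\right) \frac{1}{7} \left(- \frac{1}{5}\right) \left(-32 - u\right) 1 = \left(5 + f u\right) \left(\frac{32}{35} + \frac{u}{35}\right) 1 = \left(5 + f u\right) \left(\frac{32}{35} + \frac{u}{35}\right)$)
$\frac{-474 + 61}{R{\left(5,-3 \right)} + q{\left(-13,-11 \right)}} = \frac{-474 + 61}{\frac{\left(5 + 5 \left(-3\right)\right) \left(32 - 3\right)}{35} - 4} = - \frac{413}{\frac{1}{35} \left(5 - 15\right) 29 - 4} = - \frac{413}{\frac{1}{35} \left(-10\right) 29 - 4} = - \frac{413}{- \frac{58}{7} - 4} = - \frac{413}{- \frac{86}{7}} = \left(-413\right) \left(- \frac{7}{86}\right) = \frac{2891}{86}$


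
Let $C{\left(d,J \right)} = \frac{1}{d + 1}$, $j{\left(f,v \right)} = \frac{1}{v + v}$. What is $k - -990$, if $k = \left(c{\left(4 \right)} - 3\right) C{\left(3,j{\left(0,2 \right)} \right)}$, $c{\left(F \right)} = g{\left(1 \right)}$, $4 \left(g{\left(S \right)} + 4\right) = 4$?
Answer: $\frac{1977}{2} \approx 988.5$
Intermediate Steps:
$j{\left(f,v \right)} = \frac{1}{2 v}$
$g{\left(S \right)} = -3$ ($g{\left(S \right)} = -4 + \frac{1}{4} \cdot 4 = -4 + 1 = -3$)
$c{\left(F \right)} = -3$
$C{\left(d,J \right)} = \frac{1}{1 + d}$
$k = - \frac{3}{2}$ ($k = \frac{-3 - 3}{1 + 3} = - \frac{6}{4} = \left(-6\right) \frac{1}{4} = - \frac{3}{2} \approx -1.5$)
$k - -990 = - \frac{3}{2} - -990 = - \frac{3}{2} + 990 = \frac{1977}{2}$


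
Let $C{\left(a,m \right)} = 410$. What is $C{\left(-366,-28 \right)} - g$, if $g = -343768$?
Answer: $344178$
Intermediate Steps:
$C{\left(-366,-28 \right)} - g = 410 - -343768 = 410 + 343768 = 344178$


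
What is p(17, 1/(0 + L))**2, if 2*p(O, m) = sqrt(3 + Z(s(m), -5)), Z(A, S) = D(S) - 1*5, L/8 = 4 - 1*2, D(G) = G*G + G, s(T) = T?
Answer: 9/2 ≈ 4.5000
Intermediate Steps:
D(G) = G + G**2 (D(G) = G**2 + G = G + G**2)
L = 16 (L = 8*(4 - 1*2) = 8*(4 - 2) = 8*2 = 16)
Z(A, S) = -5 + S*(1 + S) (Z(A, S) = S*(1 + S) - 1*5 = S*(1 + S) - 5 = -5 + S*(1 + S))
p(O, m) = 3*sqrt(2)/2 (p(O, m) = sqrt(3 + (-5 - 5*(1 - 5)))/2 = sqrt(3 + (-5 - 5*(-4)))/2 = sqrt(3 + (-5 + 20))/2 = sqrt(3 + 15)/2 = sqrt(18)/2 = (3*sqrt(2))/2 = 3*sqrt(2)/2)
p(17, 1/(0 + L))**2 = (3*sqrt(2)/2)**2 = 9/2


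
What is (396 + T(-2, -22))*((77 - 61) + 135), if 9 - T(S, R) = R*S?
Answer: 54511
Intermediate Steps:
T(S, R) = 9 - R*S
(396 + T(-2, -22))*((77 - 61) + 135) = (396 + (9 - 1*(-22)*(-2)))*((77 - 61) + 135) = (396 + (9 - 44))*(16 + 135) = (396 - 35)*151 = 361*151 = 54511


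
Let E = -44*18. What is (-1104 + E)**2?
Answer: 3594816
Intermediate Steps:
E = -792
(-1104 + E)**2 = (-1104 - 792)**2 = (-1896)**2 = 3594816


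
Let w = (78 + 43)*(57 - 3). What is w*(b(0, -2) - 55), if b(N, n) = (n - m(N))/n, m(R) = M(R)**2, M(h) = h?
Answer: -352836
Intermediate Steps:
w = 6534 (w = 121*54 = 6534)
m(R) = R**2
b(N, n) = (n - N**2)/n
w*(b(0, -2) - 55) = 6534*((-2 - 1*0**2)/(-2) - 55) = 6534*(-(-2 - 1*0)/2 - 55) = 6534*(-(-2 + 0)/2 - 55) = 6534*(-1/2*(-2) - 55) = 6534*(1 - 55) = 6534*(-54) = -352836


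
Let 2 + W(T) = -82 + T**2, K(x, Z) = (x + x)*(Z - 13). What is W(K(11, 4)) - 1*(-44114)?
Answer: 83234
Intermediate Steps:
K(x, Z) = 2*x*(-13 + Z) (K(x, Z) = (2*x)*(-13 + Z) = 2*x*(-13 + Z))
W(T) = -84 + T**2 (W(T) = -2 + (-82 + T**2) = -84 + T**2)
W(K(11, 4)) - 1*(-44114) = (-84 + (2*11*(-13 + 4))**2) - 1*(-44114) = (-84 + (2*11*(-9))**2) + 44114 = (-84 + (-198)**2) + 44114 = (-84 + 39204) + 44114 = 39120 + 44114 = 83234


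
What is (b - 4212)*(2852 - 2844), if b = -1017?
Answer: -41832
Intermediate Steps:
(b - 4212)*(2852 - 2844) = (-1017 - 4212)*(2852 - 2844) = -5229*8 = -41832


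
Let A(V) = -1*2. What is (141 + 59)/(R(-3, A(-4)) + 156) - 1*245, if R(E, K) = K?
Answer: -18765/77 ≈ -243.70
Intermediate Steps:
A(V) = -2
(141 + 59)/(R(-3, A(-4)) + 156) - 1*245 = (141 + 59)/(-2 + 156) - 1*245 = 200/154 - 245 = 200*(1/154) - 245 = 100/77 - 245 = -18765/77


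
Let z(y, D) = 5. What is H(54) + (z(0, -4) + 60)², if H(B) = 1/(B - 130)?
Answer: 321099/76 ≈ 4225.0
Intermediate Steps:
H(B) = 1/(-130 + B)
H(54) + (z(0, -4) + 60)² = 1/(-130 + 54) + (5 + 60)² = 1/(-76) + 65² = -1/76 + 4225 = 321099/76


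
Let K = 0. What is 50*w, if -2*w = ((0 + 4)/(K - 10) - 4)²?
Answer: -484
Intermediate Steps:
w = -242/25 (w = -((0 + 4)/(0 - 10) - 4)²/2 = -(4/(-10) - 4)²/2 = -(4*(-⅒) - 4)²/2 = -(-⅖ - 4)²/2 = -(-22/5)²/2 = -½*484/25 = -242/25 ≈ -9.6800)
50*w = 50*(-242/25) = -484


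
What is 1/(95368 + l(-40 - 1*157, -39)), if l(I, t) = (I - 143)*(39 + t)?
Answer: 1/95368 ≈ 1.0486e-5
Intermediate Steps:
l(I, t) = (-143 + I)*(39 + t)
1/(95368 + l(-40 - 1*157, -39)) = 1/(95368 + (-5577 - 143*(-39) + 39*(-40 - 1*157) + (-40 - 1*157)*(-39))) = 1/(95368 + (-5577 + 5577 + 39*(-40 - 157) + (-40 - 157)*(-39))) = 1/(95368 + (-5577 + 5577 + 39*(-197) - 197*(-39))) = 1/(95368 + (-5577 + 5577 - 7683 + 7683)) = 1/(95368 + 0) = 1/95368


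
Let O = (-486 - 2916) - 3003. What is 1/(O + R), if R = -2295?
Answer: -1/8700 ≈ -0.00011494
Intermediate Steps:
O = -6405 (O = -3402 - 3003 = -6405)
1/(O + R) = 1/(-6405 - 2295) = 1/(-8700) = -1/8700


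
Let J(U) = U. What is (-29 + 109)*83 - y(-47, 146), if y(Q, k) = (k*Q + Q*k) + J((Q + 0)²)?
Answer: 18155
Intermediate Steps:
y(Q, k) = Q² + 2*Q*k (y(Q, k) = (k*Q + Q*k) + (Q + 0)² = (Q*k + Q*k) + Q² = 2*Q*k + Q² = Q² + 2*Q*k)
(-29 + 109)*83 - y(-47, 146) = (-29 + 109)*83 - (-47)*(-47 + 2*146) = 80*83 - (-47)*(-47 + 292) = 6640 - (-47)*245 = 6640 - 1*(-11515) = 6640 + 11515 = 18155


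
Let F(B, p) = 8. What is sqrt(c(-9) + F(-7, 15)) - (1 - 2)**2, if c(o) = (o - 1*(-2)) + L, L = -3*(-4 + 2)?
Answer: -1 + sqrt(7) ≈ 1.6458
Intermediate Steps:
L = 6 (L = -3*(-2) = 6)
c(o) = 8 + o (c(o) = (o - 1*(-2)) + 6 = (o + 2) + 6 = (2 + o) + 6 = 8 + o)
sqrt(c(-9) + F(-7, 15)) - (1 - 2)**2 = sqrt((8 - 9) + 8) - (1 - 2)**2 = sqrt(-1 + 8) - 1*(-1)**2 = sqrt(7) - 1*1 = sqrt(7) - 1 = -1 + sqrt(7)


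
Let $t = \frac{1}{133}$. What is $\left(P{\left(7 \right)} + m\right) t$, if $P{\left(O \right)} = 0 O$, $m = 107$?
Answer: $\frac{107}{133} \approx 0.80451$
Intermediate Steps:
$P{\left(O \right)} = 0$
$t = \frac{1}{133} \approx 0.0075188$
$\left(P{\left(7 \right)} + m\right) t = \left(0 + 107\right) \frac{1}{133} = 107 \cdot \frac{1}{133} = \frac{107}{133}$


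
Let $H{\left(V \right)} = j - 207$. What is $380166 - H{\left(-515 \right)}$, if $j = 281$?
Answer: $380092$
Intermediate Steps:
$H{\left(V \right)} = 74$ ($H{\left(V \right)} = 281 - 207 = 74$)
$380166 - H{\left(-515 \right)} = 380166 - 74 = 380092$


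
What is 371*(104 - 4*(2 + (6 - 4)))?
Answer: 32648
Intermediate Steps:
371*(104 - 4*(2 + (6 - 4))) = 371*(104 - 4*(2 + 2)) = 371*(104 - 4*4) = 371*(104 - 16) = 371*88 = 32648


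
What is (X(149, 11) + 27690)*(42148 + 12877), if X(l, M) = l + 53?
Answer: 1534757300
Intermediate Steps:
X(l, M) = 53 + l
(X(149, 11) + 27690)*(42148 + 12877) = ((53 + 149) + 27690)*(42148 + 12877) = (202 + 27690)*55025 = 27892*55025 = 1534757300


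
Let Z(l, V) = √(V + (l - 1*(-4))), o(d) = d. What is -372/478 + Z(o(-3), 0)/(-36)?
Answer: -6935/8604 ≈ -0.80602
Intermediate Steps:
Z(l, V) = √(4 + V + l) (Z(l, V) = √(V + (l + 4)) = √(V + (4 + l)) = √(4 + V + l))
-372/478 + Z(o(-3), 0)/(-36) = -372/478 + √(4 + 0 - 3)/(-36) = -372*1/478 + √1*(-1/36) = -186/239 + 1*(-1/36) = -186/239 - 1/36 = -6935/8604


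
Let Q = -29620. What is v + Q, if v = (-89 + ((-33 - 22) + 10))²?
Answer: -11664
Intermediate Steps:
v = 17956 (v = (-89 + (-55 + 10))² = (-89 - 45)² = (-134)² = 17956)
v + Q = 17956 - 29620 = -11664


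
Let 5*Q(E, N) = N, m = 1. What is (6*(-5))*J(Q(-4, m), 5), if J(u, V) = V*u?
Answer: -30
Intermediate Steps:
Q(E, N) = N/5
(6*(-5))*J(Q(-4, m), 5) = (6*(-5))*(5*((1/5)*1)) = -150/5 = -30*1 = -30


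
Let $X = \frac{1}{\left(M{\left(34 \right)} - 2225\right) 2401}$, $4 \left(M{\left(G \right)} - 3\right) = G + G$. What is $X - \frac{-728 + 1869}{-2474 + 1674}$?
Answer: $\frac{1208137421}{847072800} \approx 1.4263$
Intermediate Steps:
$M{\left(G \right)} = 3 + \frac{G}{2}$ ($M{\left(G \right)} = 3 + \frac{G + G}{4} = 3 + \frac{2 G}{4} = 3 + \frac{G}{2}$)
$X = - \frac{1}{5294205}$ ($X = \frac{1}{\left(\left(3 + \frac{1}{2} \cdot 34\right) - 2225\right) 2401} = \frac{1}{\left(3 + 17\right) - 2225} \cdot \frac{1}{2401} = \frac{1}{20 - 2225} \cdot \frac{1}{2401} = \frac{1}{-2205} \cdot \frac{1}{2401} = \left(- \frac{1}{2205}\right) \frac{1}{2401} = - \frac{1}{5294205} \approx -1.8889 \cdot 10^{-7}$)
$X - \frac{-728 + 1869}{-2474 + 1674} = - \frac{1}{5294205} - \frac{-728 + 1869}{-2474 + 1674} = - \frac{1}{5294205} - \frac{1141}{-800} = - \frac{1}{5294205} - 1141 \left(- \frac{1}{800}\right) = - \frac{1}{5294205} - - \frac{1141}{800} = - \frac{1}{5294205} + \frac{1141}{800} = \frac{1208137421}{847072800}$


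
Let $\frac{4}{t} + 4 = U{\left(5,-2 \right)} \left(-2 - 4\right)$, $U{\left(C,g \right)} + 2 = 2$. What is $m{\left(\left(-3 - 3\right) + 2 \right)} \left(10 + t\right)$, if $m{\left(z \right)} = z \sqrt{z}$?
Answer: $- 72 i \approx - 72.0 i$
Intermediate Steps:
$U{\left(C,g \right)} = 0$ ($U{\left(C,g \right)} = -2 + 2 = 0$)
$m{\left(z \right)} = z^{\frac{3}{2}}$
$t = -1$ ($t = \frac{4}{-4 + 0 \left(-2 - 4\right)} = \frac{4}{-4 + 0 \left(-6\right)} = \frac{4}{-4 + 0} = \frac{4}{-4} = 4 \left(- \frac{1}{4}\right) = -1$)
$m{\left(\left(-3 - 3\right) + 2 \right)} \left(10 + t\right) = \left(\left(-3 - 3\right) + 2\right)^{\frac{3}{2}} \left(10 - 1\right) = \left(-6 + 2\right)^{\frac{3}{2}} \cdot 9 = \left(-4\right)^{\frac{3}{2}} \cdot 9 = - 8 i 9 = - 72 i$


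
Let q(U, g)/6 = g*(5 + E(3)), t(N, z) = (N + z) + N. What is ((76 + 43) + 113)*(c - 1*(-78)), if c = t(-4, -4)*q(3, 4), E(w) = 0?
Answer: -315984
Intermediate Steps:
t(N, z) = z + 2*N
q(U, g) = 30*g (q(U, g) = 6*(g*(5 + 0)) = 6*(g*5) = 6*(5*g) = 30*g)
c = -1440 (c = (-4 + 2*(-4))*(30*4) = (-4 - 8)*120 = -12*120 = -1440)
((76 + 43) + 113)*(c - 1*(-78)) = ((76 + 43) + 113)*(-1440 - 1*(-78)) = (119 + 113)*(-1440 + 78) = 232*(-1362) = -315984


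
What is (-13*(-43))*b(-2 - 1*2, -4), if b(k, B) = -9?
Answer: -5031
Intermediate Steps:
(-13*(-43))*b(-2 - 1*2, -4) = -13*(-43)*(-9) = 559*(-9) = -5031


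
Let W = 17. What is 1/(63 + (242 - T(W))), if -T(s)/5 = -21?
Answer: 1/200 ≈ 0.0050000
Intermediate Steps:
T(s) = 105 (T(s) = -5*(-21) = 105)
1/(63 + (242 - T(W))) = 1/(63 + (242 - 1*105)) = 1/(63 + (242 - 105)) = 1/(63 + 137) = 1/200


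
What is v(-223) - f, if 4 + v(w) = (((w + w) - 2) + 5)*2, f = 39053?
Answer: -39943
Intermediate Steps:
v(w) = 2 + 4*w (v(w) = -4 + (((w + w) - 2) + 5)*2 = -4 + ((2*w - 2) + 5)*2 = -4 + ((-2 + 2*w) + 5)*2 = -4 + (3 + 2*w)*2 = -4 + (6 + 4*w) = 2 + 4*w)
v(-223) - f = (2 + 4*(-223)) - 1*39053 = (2 - 892) - 39053 = -890 - 39053 = -39943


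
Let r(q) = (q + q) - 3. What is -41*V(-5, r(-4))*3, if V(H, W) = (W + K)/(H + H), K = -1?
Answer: -738/5 ≈ -147.60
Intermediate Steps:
r(q) = -3 + 2*q (r(q) = 2*q - 3 = -3 + 2*q)
V(H, W) = (-1 + W)/(2*H) (V(H, W) = (W - 1)/(H + H) = (-1 + W)/((2*H)) = (-1 + W)*(1/(2*H)) = (-1 + W)/(2*H))
-41*V(-5, r(-4))*3 = -41*(-1 + (-3 + 2*(-4)))/(2*(-5))*3 = -41*(-1)*(-1 + (-3 - 8))/(2*5)*3 = -41*(-1)*(-1 - 11)/(2*5)*3 = -41*(-1)*(-12)/(2*5)*3 = -41*6/5*3 = -246/5*3 = -738/5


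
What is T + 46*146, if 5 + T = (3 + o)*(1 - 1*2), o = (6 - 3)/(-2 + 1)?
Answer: 6711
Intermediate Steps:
o = -3 (o = 3/(-1) = 3*(-1) = -3)
T = -5 (T = -5 + (3 - 3)*(1 - 1*2) = -5 + 0*(1 - 2) = -5 + 0*(-1) = -5 + 0 = -5)
T + 46*146 = -5 + 46*146 = -5 + 6716 = 6711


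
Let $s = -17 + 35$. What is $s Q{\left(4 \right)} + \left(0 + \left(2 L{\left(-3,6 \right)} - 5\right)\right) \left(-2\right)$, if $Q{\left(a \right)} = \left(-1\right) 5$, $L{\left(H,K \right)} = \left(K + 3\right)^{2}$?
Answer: $-404$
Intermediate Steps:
$L{\left(H,K \right)} = \left(3 + K\right)^{2}$
$Q{\left(a \right)} = -5$
$s = 18$
$s Q{\left(4 \right)} + \left(0 + \left(2 L{\left(-3,6 \right)} - 5\right)\right) \left(-2\right) = 18 \left(-5\right) + \left(0 - \left(5 - 2 \left(3 + 6\right)^{2}\right)\right) \left(-2\right) = -90 + \left(0 - \left(5 - 2 \cdot 9^{2}\right)\right) \left(-2\right) = -90 + \left(0 + \left(2 \cdot 81 - 5\right)\right) \left(-2\right) = -90 + \left(0 + \left(162 - 5\right)\right) \left(-2\right) = -90 + \left(0 + 157\right) \left(-2\right) = -90 + 157 \left(-2\right) = -90 - 314 = -404$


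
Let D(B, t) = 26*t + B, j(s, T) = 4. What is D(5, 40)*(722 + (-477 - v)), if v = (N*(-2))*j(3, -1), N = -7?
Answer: 197505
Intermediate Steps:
D(B, t) = B + 26*t
v = 56 (v = -7*(-2)*4 = 14*4 = 56)
D(5, 40)*(722 + (-477 - v)) = (5 + 26*40)*(722 + (-477 - 1*56)) = (5 + 1040)*(722 + (-477 - 56)) = 1045*(722 - 533) = 1045*189 = 197505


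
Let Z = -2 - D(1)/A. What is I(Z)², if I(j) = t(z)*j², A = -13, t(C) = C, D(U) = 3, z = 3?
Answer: 2518569/28561 ≈ 88.182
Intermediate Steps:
Z = -23/13 (Z = -2 - 3/(-13) = -2 - 3*(-1)/13 = -2 - 1*(-3/13) = -2 + 3/13 = -23/13 ≈ -1.7692)
I(j) = 3*j²
I(Z)² = (3*(-23/13)²)² = (3*(529/169))² = (1587/169)² = 2518569/28561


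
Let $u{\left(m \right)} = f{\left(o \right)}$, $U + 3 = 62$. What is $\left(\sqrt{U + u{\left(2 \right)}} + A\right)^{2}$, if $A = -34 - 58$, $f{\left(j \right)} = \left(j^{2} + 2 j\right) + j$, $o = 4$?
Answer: $\left(92 - \sqrt{87}\right)^{2} \approx 6834.8$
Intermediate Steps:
$U = 59$ ($U = -3 + 62 = 59$)
$f{\left(j \right)} = j^{2} + 3 j$
$u{\left(m \right)} = 28$ ($u{\left(m \right)} = 4 \left(3 + 4\right) = 4 \cdot 7 = 28$)
$A = -92$ ($A = -34 - 58 = -92$)
$\left(\sqrt{U + u{\left(2 \right)}} + A\right)^{2} = \left(\sqrt{59 + 28} - 92\right)^{2} = \left(\sqrt{87} - 92\right)^{2} = \left(-92 + \sqrt{87}\right)^{2}$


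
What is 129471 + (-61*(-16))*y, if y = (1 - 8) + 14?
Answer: 136303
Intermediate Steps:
y = 7 (y = -7 + 14 = 7)
129471 + (-61*(-16))*y = 129471 - 61*(-16)*7 = 129471 + 976*7 = 129471 + 6832 = 136303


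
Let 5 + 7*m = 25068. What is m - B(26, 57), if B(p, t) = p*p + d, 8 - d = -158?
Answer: 19169/7 ≈ 2738.4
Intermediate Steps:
m = 25063/7 (m = -5/7 + (1/7)*25068 = -5/7 + 25068/7 = 25063/7 ≈ 3580.4)
d = 166 (d = 8 - 1*(-158) = 8 + 158 = 166)
B(p, t) = 166 + p**2 (B(p, t) = p*p + 166 = p**2 + 166 = 166 + p**2)
m - B(26, 57) = 25063/7 - (166 + 26**2) = 25063/7 - (166 + 676) = 25063/7 - 1*842 = 25063/7 - 842 = 19169/7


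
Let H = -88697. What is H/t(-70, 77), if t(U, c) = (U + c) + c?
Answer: -12671/12 ≈ -1055.9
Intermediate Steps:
t(U, c) = U + 2*c
H/t(-70, 77) = -88697/(-70 + 2*77) = -88697/(-70 + 154) = -88697/84 = -88697*1/84 = -12671/12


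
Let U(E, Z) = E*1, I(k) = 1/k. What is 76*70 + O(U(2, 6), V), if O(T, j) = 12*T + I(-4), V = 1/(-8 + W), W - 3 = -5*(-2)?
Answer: 21375/4 ≈ 5343.8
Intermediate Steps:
W = 13 (W = 3 - 5*(-2) = 3 + 10 = 13)
I(k) = 1/k
V = 1/5 (V = 1/(-8 + 13) = 1/5 ≈ 0.20000)
U(E, Z) = E
O(T, j) = -1/4 + 12*T (O(T, j) = 12*T + 1/(-4) = 12*T - 1/4 = -1/4 + 12*T)
76*70 + O(U(2, 6), V) = 76*70 + (-1/4 + 12*2) = 5320 + (-1/4 + 24) = 5320 + 95/4 = 21375/4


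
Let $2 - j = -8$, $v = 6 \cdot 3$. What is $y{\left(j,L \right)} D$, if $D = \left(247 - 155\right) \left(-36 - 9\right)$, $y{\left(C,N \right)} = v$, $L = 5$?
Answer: $-74520$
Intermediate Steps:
$v = 18$
$j = 10$ ($j = 2 - -8 = 2 + 8 = 10$)
$y{\left(C,N \right)} = 18$
$D = -4140$ ($D = 92 \left(-45\right) = -4140$)
$y{\left(j,L \right)} D = 18 \left(-4140\right) = -74520$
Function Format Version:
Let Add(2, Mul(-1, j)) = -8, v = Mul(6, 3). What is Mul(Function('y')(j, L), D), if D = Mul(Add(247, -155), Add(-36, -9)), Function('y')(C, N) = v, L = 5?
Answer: -74520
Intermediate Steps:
v = 18
j = 10 (j = Add(2, Mul(-1, -8)) = Add(2, 8) = 10)
Function('y')(C, N) = 18
D = -4140 (D = Mul(92, -45) = -4140)
Mul(Function('y')(j, L), D) = Mul(18, -4140) = -74520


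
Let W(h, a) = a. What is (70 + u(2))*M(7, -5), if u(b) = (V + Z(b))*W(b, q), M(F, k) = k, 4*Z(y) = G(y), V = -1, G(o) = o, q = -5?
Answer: -725/2 ≈ -362.50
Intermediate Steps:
Z(y) = y/4
u(b) = 5 - 5*b/4 (u(b) = (-1 + b/4)*(-5) = 5 - 5*b/4)
(70 + u(2))*M(7, -5) = (70 + (5 - 5/4*2))*(-5) = (70 + (5 - 5/2))*(-5) = (70 + 5/2)*(-5) = (145/2)*(-5) = -725/2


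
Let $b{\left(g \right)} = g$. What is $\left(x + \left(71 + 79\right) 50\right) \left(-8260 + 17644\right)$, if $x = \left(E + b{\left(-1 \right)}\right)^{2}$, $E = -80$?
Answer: $131948424$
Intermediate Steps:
$x = 6561$ ($x = \left(-80 - 1\right)^{2} = \left(-81\right)^{2} = 6561$)
$\left(x + \left(71 + 79\right) 50\right) \left(-8260 + 17644\right) = \left(6561 + \left(71 + 79\right) 50\right) \left(-8260 + 17644\right) = \left(6561 + 150 \cdot 50\right) 9384 = \left(6561 + 7500\right) 9384 = 14061 \cdot 9384 = 131948424$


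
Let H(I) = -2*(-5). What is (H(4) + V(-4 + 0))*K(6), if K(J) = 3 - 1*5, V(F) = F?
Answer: -12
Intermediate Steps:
K(J) = -2 (K(J) = 3 - 5 = -2)
H(I) = 10
(H(4) + V(-4 + 0))*K(6) = (10 + (-4 + 0))*(-2) = (10 - 4)*(-2) = 6*(-2) = -12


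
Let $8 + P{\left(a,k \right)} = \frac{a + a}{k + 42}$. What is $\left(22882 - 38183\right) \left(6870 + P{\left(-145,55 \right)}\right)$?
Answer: $- \frac{10180122524}{97} \approx -1.0495 \cdot 10^{8}$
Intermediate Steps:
$P{\left(a,k \right)} = -8 + \frac{2 a}{42 + k}$ ($P{\left(a,k \right)} = -8 + \frac{a + a}{k + 42} = -8 + \frac{2 a}{42 + k}$)
$\left(22882 - 38183\right) \left(6870 + P{\left(-145,55 \right)}\right) = \left(22882 - 38183\right) \left(6870 + \frac{2 \left(-168 - 145 - 220\right)}{42 + 55}\right) = - 15301 \left(6870 + \frac{2 \left(-168 - 145 - 220\right)}{97}\right) = - 15301 \left(6870 + 2 \cdot \frac{1}{97} \left(-533\right)\right) = - 15301 \left(6870 - \frac{1066}{97}\right) = \left(-15301\right) \frac{665324}{97} = - \frac{10180122524}{97}$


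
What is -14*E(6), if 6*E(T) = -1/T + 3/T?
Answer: -7/9 ≈ -0.77778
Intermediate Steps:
E(T) = 1/(3*T) (E(T) = (-1/T + 3/T)/6 = (2/T)/6 = 1/(3*T))
-14*E(6) = -14/(3*6) = -14*1/18 = -7/9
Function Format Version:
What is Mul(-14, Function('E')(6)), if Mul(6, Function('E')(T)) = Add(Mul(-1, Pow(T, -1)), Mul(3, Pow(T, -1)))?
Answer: Rational(-7, 9) ≈ -0.77778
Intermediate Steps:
Function('E')(T) = Mul(Rational(1, 3), Pow(T, -1)) (Function('E')(T) = Mul(Rational(1, 6), Add(Mul(-1, Pow(T, -1)), Mul(3, Pow(T, -1)))) = Mul(Rational(1, 6), Mul(2, Pow(T, -1))) = Mul(Rational(1, 3), Pow(T, -1)))
Mul(-14, Function('E')(6)) = Mul(-14, Mul(Rational(1, 3), Pow(6, -1))) = Mul(-14, Mul(Rational(1, 3), Rational(1, 6))) = Mul(-14, Rational(1, 18)) = Rational(-7, 9)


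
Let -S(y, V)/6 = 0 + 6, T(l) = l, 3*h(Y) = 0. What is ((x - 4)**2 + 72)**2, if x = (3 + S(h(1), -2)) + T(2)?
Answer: 1682209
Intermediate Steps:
h(Y) = 0 (h(Y) = (1/3)*0 = 0)
S(y, V) = -36 (S(y, V) = -6*(0 + 6) = -6*6 = -36)
x = -31 (x = (3 - 36) + 2 = -33 + 2 = -31)
((x - 4)**2 + 72)**2 = ((-31 - 4)**2 + 72)**2 = ((-35)**2 + 72)**2 = (1225 + 72)**2 = 1297**2 = 1682209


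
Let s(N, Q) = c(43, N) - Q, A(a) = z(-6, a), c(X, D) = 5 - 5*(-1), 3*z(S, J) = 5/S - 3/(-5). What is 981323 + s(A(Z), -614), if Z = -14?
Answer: 981947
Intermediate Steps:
z(S, J) = 1/5 + 5/(3*S) (z(S, J) = (5/S - 3/(-5))/3 = (5/S - 3*(-1/5))/3 = (5/S + 3/5)/3 = (3/5 + 5/S)/3 = 1/5 + 5/(3*S))
c(X, D) = 10 (c(X, D) = 5 + 5 = 10)
A(a) = -7/90 (A(a) = (1/15)*(25 + 3*(-6))/(-6) = (1/15)*(-1/6)*(25 - 18) = (1/15)*(-1/6)*7 = -7/90)
s(N, Q) = 10 - Q
981323 + s(A(Z), -614) = 981323 + (10 - 1*(-614)) = 981323 + (10 + 614) = 981323 + 624 = 981947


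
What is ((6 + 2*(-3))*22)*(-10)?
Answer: 0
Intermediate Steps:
((6 + 2*(-3))*22)*(-10) = ((6 - 6)*22)*(-10) = (0*22)*(-10) = 0*(-10) = 0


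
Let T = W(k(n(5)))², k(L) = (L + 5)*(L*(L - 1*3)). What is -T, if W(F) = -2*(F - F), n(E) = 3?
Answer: 0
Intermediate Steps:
k(L) = L*(-3 + L)*(5 + L) (k(L) = (5 + L)*(L*(L - 3)) = (5 + L)*(L*(-3 + L)) = L*(-3 + L)*(5 + L))
W(F) = 0 (W(F) = -2*0 = 0)
T = 0 (T = 0² = 0)
-T = -1*0 = 0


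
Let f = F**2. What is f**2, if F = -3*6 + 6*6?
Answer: 104976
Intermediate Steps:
F = 18 (F = -18 + 36 = 18)
f = 324 (f = 18**2 = 324)
f**2 = 324**2 = 104976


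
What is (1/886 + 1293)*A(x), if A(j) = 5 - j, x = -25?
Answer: 17183985/443 ≈ 38790.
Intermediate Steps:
(1/886 + 1293)*A(x) = (1/886 + 1293)*(5 - 1*(-25)) = (1/886 + 1293)*(5 + 25) = (1145599/886)*30 = 17183985/443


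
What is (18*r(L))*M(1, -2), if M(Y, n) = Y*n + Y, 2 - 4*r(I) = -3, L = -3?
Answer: -45/2 ≈ -22.500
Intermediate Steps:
r(I) = 5/4 (r(I) = 1/2 - 1/4*(-3) = 1/2 + 3/4 = 5/4)
M(Y, n) = Y + Y*n
(18*r(L))*M(1, -2) = (18*(5/4))*(1*(1 - 2)) = 45*(1*(-1))/2 = (45/2)*(-1) = -45/2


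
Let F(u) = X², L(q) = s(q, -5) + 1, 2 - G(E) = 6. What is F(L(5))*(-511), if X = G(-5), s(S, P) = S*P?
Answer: -8176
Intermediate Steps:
s(S, P) = P*S
G(E) = -4 (G(E) = 2 - 1*6 = 2 - 6 = -4)
X = -4
L(q) = 1 - 5*q (L(q) = -5*q + 1 = 1 - 5*q)
F(u) = 16 (F(u) = (-4)² = 16)
F(L(5))*(-511) = 16*(-511) = -8176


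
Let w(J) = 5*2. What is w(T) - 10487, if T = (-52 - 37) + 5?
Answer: -10477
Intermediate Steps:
T = -84 (T = -89 + 5 = -84)
w(J) = 10
w(T) - 10487 = 10 - 10487 = -10477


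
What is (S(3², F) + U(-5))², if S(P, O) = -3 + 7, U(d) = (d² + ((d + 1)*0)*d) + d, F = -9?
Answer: 576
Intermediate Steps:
U(d) = d + d² (U(d) = (d² + ((1 + d)*0)*d) + d = (d² + 0*d) + d = (d² + 0) + d = d² + d = d + d²)
S(P, O) = 4
(S(3², F) + U(-5))² = (4 - 5*(1 - 5))² = (4 - 5*(-4))² = (4 + 20)² = 24² = 576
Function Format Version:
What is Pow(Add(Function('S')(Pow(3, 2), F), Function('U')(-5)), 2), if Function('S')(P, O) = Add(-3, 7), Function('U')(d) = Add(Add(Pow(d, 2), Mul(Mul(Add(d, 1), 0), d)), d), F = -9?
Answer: 576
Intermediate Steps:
Function('U')(d) = Add(d, Pow(d, 2)) (Function('U')(d) = Add(Add(Pow(d, 2), Mul(Mul(Add(1, d), 0), d)), d) = Add(Add(Pow(d, 2), Mul(0, d)), d) = Add(Add(Pow(d, 2), 0), d) = Add(Pow(d, 2), d) = Add(d, Pow(d, 2)))
Function('S')(P, O) = 4
Pow(Add(Function('S')(Pow(3, 2), F), Function('U')(-5)), 2) = Pow(Add(4, Mul(-5, Add(1, -5))), 2) = Pow(Add(4, Mul(-5, -4)), 2) = Pow(Add(4, 20), 2) = Pow(24, 2) = 576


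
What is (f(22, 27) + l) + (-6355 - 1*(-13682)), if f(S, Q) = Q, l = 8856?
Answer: 16210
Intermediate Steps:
(f(22, 27) + l) + (-6355 - 1*(-13682)) = (27 + 8856) + (-6355 - 1*(-13682)) = 8883 + (-6355 + 13682) = 8883 + 7327 = 16210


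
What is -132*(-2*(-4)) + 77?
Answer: -979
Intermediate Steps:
-132*(-2*(-4)) + 77 = -1056 + 77 = -979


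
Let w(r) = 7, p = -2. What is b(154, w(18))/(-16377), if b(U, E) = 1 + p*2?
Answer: 1/5459 ≈ 0.00018318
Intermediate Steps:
b(U, E) = -3 (b(U, E) = 1 - 2*2 = 1 - 4 = -3)
b(154, w(18))/(-16377) = -3/(-16377) = -3*(-1/16377) = 1/5459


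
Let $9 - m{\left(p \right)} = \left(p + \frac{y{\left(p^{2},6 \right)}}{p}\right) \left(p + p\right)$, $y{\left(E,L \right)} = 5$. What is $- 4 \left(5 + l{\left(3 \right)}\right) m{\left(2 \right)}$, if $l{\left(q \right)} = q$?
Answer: $288$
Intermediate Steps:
$m{\left(p \right)} = 9 - 2 p \left(p + \frac{5}{p}\right)$ ($m{\left(p \right)} = 9 - \left(p + \frac{5}{p}\right) \left(p + p\right) = 9 - \left(p + \frac{5}{p}\right) 2 p = 9 - 2 p \left(p + \frac{5}{p}\right)$)
$- 4 \left(5 + l{\left(3 \right)}\right) m{\left(2 \right)} = - 4 \left(5 + 3\right) \left(-1 - 2 \cdot 2^{2}\right) = \left(-4\right) 8 \left(-1 - 8\right) = - 32 \left(-1 - 8\right) = \left(-32\right) \left(-9\right) = 288$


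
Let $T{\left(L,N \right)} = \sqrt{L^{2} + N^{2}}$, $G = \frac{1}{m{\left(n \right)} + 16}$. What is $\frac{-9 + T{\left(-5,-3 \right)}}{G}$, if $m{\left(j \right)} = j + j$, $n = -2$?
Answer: $-108 + 12 \sqrt{34} \approx -38.029$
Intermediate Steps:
$m{\left(j \right)} = 2 j$
$G = \frac{1}{12}$ ($G = \frac{1}{2 \left(-2\right) + 16} = \frac{1}{-4 + 16} = \frac{1}{12} \approx 0.083333$)
$\frac{-9 + T{\left(-5,-3 \right)}}{G} = \frac{1}{\frac{1}{12}} \left(-9 + \sqrt{\left(-5\right)^{2} + \left(-3\right)^{2}}\right) = 12 \left(-9 + \sqrt{25 + 9}\right) = 12 \left(-9 + \sqrt{34}\right) = -108 + 12 \sqrt{34}$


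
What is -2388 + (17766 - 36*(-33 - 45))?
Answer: 18186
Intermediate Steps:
-2388 + (17766 - 36*(-33 - 45)) = -2388 + (17766 - 36*(-78)) = -2388 + (17766 - 1*(-2808)) = -2388 + (17766 + 2808) = -2388 + 20574 = 18186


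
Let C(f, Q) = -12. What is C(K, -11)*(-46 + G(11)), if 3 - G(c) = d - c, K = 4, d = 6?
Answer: 456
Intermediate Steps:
G(c) = -3 + c (G(c) = 3 - (6 - c) = 3 + (-6 + c) = -3 + c)
C(K, -11)*(-46 + G(11)) = -12*(-46 + (-3 + 11)) = -12*(-46 + 8) = -12*(-38) = 456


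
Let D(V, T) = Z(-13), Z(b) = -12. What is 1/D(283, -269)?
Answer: -1/12 ≈ -0.083333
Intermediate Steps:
D(V, T) = -12
1/D(283, -269) = 1/(-12) = -1/12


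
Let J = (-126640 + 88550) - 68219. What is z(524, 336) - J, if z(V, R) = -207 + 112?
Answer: 106214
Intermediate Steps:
z(V, R) = -95
J = -106309 (J = -38090 - 68219 = -106309)
z(524, 336) - J = -95 - 1*(-106309) = -95 + 106309 = 106214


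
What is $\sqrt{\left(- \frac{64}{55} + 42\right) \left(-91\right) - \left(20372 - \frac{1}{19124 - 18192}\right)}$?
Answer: $\frac{i \sqrt{15823403483855}}{25630} \approx 155.2 i$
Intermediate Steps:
$\sqrt{\left(- \frac{64}{55} + 42\right) \left(-91\right) - \left(20372 - \frac{1}{19124 - 18192}\right)} = \sqrt{\left(\left(-64\right) \frac{1}{55} + 42\right) \left(-91\right) - \left(20372 - \frac{1}{932}\right)} = \sqrt{\left(- \frac{64}{55} + 42\right) \left(-91\right) + \left(-20372 + \frac{1}{932}\right)} = \sqrt{\frac{2246}{55} \left(-91\right) - \frac{18986703}{932}} = \sqrt{- \frac{204386}{55} - \frac{18986703}{932}} = \sqrt{- \frac{1234756417}{51260}} = \frac{i \sqrt{15823403483855}}{25630}$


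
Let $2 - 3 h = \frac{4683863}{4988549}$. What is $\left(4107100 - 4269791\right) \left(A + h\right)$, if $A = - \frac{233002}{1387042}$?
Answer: $- \frac{313579872506054008}{10378990473087} \approx -30213.0$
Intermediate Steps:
$A = - \frac{116501}{693521}$ ($A = \left(-233002\right) \frac{1}{1387042} = - \frac{116501}{693521} \approx -0.16798$)
$h = \frac{5293235}{14965647}$ ($h = \frac{2}{3} - \frac{4683863 \cdot \frac{1}{4988549}}{3} = \frac{2}{3} - \frac{4683863}{14965647} = \frac{5293235}{14965647} \approx 0.35369$)
$\left(4107100 - 4269791\right) \left(A + h\right) = \left(4107100 - 4269791\right) \left(- \frac{116501}{693521} + \frac{5293235}{14965647}\right) = \left(-162691\right) \frac{1927456789288}{10378990473087} = - \frac{313579872506054008}{10378990473087}$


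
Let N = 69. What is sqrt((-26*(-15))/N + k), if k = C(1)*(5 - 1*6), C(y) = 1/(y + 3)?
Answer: sqrt(11431)/46 ≈ 2.3243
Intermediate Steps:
C(y) = 1/(3 + y)
k = -1/4 (k = (5 - 1*6)/(3 + 1) = (5 - 6)/4 = (1/4)*(-1) = -1/4 ≈ -0.25000)
sqrt((-26*(-15))/N + k) = sqrt(-26*(-15)/69 - 1/4) = sqrt(390*(1/69) - 1/4) = sqrt(130/23 - 1/4) = sqrt(497/92) = sqrt(11431)/46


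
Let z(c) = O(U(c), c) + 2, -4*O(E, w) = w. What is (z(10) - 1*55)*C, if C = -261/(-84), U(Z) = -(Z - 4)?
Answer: -9657/56 ≈ -172.45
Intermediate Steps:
U(Z) = 4 - Z (U(Z) = -(-4 + Z) = 4 - Z)
O(E, w) = -w/4
z(c) = 2 - c/4 (z(c) = -c/4 + 2 = 2 - c/4)
C = 87/28 (C = -261*(-1/84) = 87/28 ≈ 3.1071)
(z(10) - 1*55)*C = ((2 - ¼*10) - 1*55)*(87/28) = ((2 - 5/2) - 55)*(87/28) = (-½ - 55)*(87/28) = -111/2*87/28 = -9657/56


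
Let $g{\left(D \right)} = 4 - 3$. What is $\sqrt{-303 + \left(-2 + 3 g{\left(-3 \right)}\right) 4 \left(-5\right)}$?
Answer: $i \sqrt{323} \approx 17.972 i$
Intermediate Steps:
$g{\left(D \right)} = 1$ ($g{\left(D \right)} = 4 - 3 = 1$)
$\sqrt{-303 + \left(-2 + 3 g{\left(-3 \right)}\right) 4 \left(-5\right)} = \sqrt{-303 + \left(-2 + 3 \cdot 1\right) 4 \left(-5\right)} = \sqrt{-303 + \left(-2 + 3\right) 4 \left(-5\right)} = \sqrt{-303 + 1 \cdot 4 \left(-5\right)} = \sqrt{-303 + 4 \left(-5\right)} = \sqrt{-303 - 20} = \sqrt{-323} = i \sqrt{323}$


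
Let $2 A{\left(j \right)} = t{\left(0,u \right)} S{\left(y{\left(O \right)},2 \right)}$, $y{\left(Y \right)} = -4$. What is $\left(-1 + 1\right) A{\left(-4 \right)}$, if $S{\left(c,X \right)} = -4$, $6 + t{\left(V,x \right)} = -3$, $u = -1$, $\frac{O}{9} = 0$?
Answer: $0$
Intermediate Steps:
$O = 0$ ($O = 9 \cdot 0 = 0$)
$t{\left(V,x \right)} = -9$ ($t{\left(V,x \right)} = -6 - 3 = -9$)
$A{\left(j \right)} = 18$ ($A{\left(j \right)} = \frac{\left(-9\right) \left(-4\right)}{2} = \frac{1}{2} \cdot 36 = 18$)
$\left(-1 + 1\right) A{\left(-4 \right)} = \left(-1 + 1\right) 18 = 0 \cdot 18 = 0$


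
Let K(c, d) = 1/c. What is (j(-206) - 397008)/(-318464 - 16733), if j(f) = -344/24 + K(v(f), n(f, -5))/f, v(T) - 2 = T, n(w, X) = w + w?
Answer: 5561488845/4695439576 ≈ 1.1844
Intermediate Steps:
n(w, X) = 2*w
v(T) = 2 + T
j(f) = -43/3 + 1/(f*(2 + f)) (j(f) = -344/24 + 1/((2 + f)*f) = -344*1/24 + 1/(f*(2 + f)) = -43/3 + 1/(f*(2 + f)))
(j(-206) - 397008)/(-318464 - 16733) = ((⅓)*(3 - 43*(-206)*(2 - 206))/(-206*(2 - 206)) - 397008)/(-318464 - 16733) = ((⅓)*(-1/206)*(3 - 43*(-206)*(-204))/(-204) - 397008)/(-335197) = ((⅓)*(-1/206)*(-1/204)*(3 - 1807032) - 397008)*(-1/335197) = ((⅓)*(-1/206)*(-1/204)*(-1807029) - 397008)*(-1/335197) = (-200781/14008 - 397008)*(-1/335197) = -5561488845/14008*(-1/335197) = 5561488845/4695439576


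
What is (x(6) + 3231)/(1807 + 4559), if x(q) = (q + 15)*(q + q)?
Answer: 1161/2122 ≈ 0.54712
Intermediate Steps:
x(q) = 2*q*(15 + q) (x(q) = (15 + q)*(2*q) = 2*q*(15 + q))
(x(6) + 3231)/(1807 + 4559) = (2*6*(15 + 6) + 3231)/(1807 + 4559) = (2*6*21 + 3231)/6366 = (252 + 3231)*(1/6366) = 3483*(1/6366) = 1161/2122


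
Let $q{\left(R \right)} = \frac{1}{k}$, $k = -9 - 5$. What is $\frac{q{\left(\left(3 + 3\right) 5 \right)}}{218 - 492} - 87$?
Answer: $- \frac{333731}{3836} \approx -87.0$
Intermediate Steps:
$k = -14$ ($k = -9 - 5 = -14$)
$q{\left(R \right)} = - \frac{1}{14}$ ($q{\left(R \right)} = \frac{1}{-14} = - \frac{1}{14}$)
$\frac{q{\left(\left(3 + 3\right) 5 \right)}}{218 - 492} - 87 = - \frac{1}{14 \left(218 - 492\right)} - 87 = - \frac{1}{14 \left(-274\right)} - 87 = \left(- \frac{1}{14}\right) \left(- \frac{1}{274}\right) - 87 = \frac{1}{3836} - 87 = - \frac{333731}{3836}$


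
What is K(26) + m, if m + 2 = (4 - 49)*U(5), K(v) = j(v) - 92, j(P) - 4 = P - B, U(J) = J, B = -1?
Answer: -288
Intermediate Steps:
j(P) = 5 + P (j(P) = 4 + (P - 1*(-1)) = 4 + (P + 1) = 4 + (1 + P) = 5 + P)
K(v) = -87 + v (K(v) = (5 + v) - 92 = -87 + v)
m = -227 (m = -2 + (4 - 49)*5 = -2 - 45*5 = -2 - 225 = -227)
K(26) + m = (-87 + 26) - 227 = -61 - 227 = -288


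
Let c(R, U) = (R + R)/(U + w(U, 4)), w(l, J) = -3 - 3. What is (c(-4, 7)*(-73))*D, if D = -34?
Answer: -19856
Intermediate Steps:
w(l, J) = -6
c(R, U) = 2*R/(-6 + U) (c(R, U) = (R + R)/(U - 6) = (2*R)/(-6 + U) = 2*R/(-6 + U))
(c(-4, 7)*(-73))*D = ((2*(-4)/(-6 + 7))*(-73))*(-34) = ((2*(-4)/1)*(-73))*(-34) = ((2*(-4)*1)*(-73))*(-34) = -8*(-73)*(-34) = 584*(-34) = -19856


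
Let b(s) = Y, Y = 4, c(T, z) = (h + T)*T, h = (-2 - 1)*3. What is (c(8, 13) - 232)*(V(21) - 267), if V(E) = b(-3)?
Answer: 63120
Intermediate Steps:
h = -9 (h = -3*3 = -9)
c(T, z) = T*(-9 + T) (c(T, z) = (-9 + T)*T = T*(-9 + T))
b(s) = 4
V(E) = 4
(c(8, 13) - 232)*(V(21) - 267) = (8*(-9 + 8) - 232)*(4 - 267) = (8*(-1) - 232)*(-263) = (-8 - 232)*(-263) = -240*(-263) = 63120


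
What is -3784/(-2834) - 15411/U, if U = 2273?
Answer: -17536871/3220841 ≈ -5.4448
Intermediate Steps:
-3784/(-2834) - 15411/U = -3784/(-2834) - 15411/2273 = -3784*(-1/2834) - 15411*1/2273 = 1892/1417 - 15411/2273 = -17536871/3220841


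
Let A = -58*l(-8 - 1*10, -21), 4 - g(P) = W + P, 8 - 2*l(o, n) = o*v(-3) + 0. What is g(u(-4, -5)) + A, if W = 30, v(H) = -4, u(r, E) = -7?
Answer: 1837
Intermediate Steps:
l(o, n) = 4 + 2*o (l(o, n) = 4 - (o*(-4) + 0)/2 = 4 - (-4*o + 0)/2 = 4 - (-2)*o = 4 + 2*o)
g(P) = -26 - P (g(P) = 4 - (30 + P) = 4 + (-30 - P) = -26 - P)
A = 1856 (A = -58*(4 + 2*(-8 - 1*10)) = -58*(4 + 2*(-8 - 10)) = -58*(4 + 2*(-18)) = -58*(4 - 36) = -58*(-32) = 1856)
g(u(-4, -5)) + A = (-26 - 1*(-7)) + 1856 = (-26 + 7) + 1856 = -19 + 1856 = 1837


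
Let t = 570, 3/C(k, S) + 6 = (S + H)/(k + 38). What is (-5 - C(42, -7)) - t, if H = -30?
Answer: -297035/517 ≈ -574.54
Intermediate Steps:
C(k, S) = 3/(-6 + (-30 + S)/(38 + k)) (C(k, S) = 3/(-6 + (S - 30)/(k + 38)) = 3/(-6 + (-30 + S)/(38 + k)))
(-5 - C(42, -7)) - t = (-5 - 3*(-38 - 1*42)/(258 - 1*(-7) + 6*42)) - 1*570 = (-5 - 3*(-38 - 42)/(258 + 7 + 252)) - 570 = (-5 - 3*(-80)/517) - 570 = (-5 - 1*(-240/517)) - 570 = (-5 + 240/517) - 570 = -2345/517 - 570 = -297035/517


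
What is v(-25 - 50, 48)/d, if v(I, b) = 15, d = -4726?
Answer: -15/4726 ≈ -0.0031739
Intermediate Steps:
v(-25 - 50, 48)/d = 15/(-4726) = 15*(-1/4726) = -15/4726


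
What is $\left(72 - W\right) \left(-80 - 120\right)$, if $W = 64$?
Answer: $-1600$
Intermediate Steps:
$\left(72 - W\right) \left(-80 - 120\right) = \left(72 - 64\right) \left(-80 - 120\right) = \left(72 - 64\right) \left(-200\right) = 8 \left(-200\right) = -1600$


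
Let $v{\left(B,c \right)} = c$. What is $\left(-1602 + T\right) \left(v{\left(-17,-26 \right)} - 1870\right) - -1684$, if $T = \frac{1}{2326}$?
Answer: $\frac{3534444440}{1163} \approx 3.0391 \cdot 10^{6}$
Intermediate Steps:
$T = \frac{1}{2326} \approx 0.00042992$
$\left(-1602 + T\right) \left(v{\left(-17,-26 \right)} - 1870\right) - -1684 = \left(-1602 + \frac{1}{2326}\right) \left(-26 - 1870\right) - -1684 = \left(- \frac{3726251}{2326}\right) \left(-1896\right) + 1684 = \frac{3532485948}{1163} + 1684 = \frac{3534444440}{1163}$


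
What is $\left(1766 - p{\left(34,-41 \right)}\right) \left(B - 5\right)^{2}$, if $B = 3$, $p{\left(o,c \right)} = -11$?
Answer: $7108$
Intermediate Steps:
$\left(1766 - p{\left(34,-41 \right)}\right) \left(B - 5\right)^{2} = \left(1766 - -11\right) \left(3 - 5\right)^{2} = \left(1766 + 11\right) \left(-2\right)^{2} = 1777 \cdot 4 = 7108$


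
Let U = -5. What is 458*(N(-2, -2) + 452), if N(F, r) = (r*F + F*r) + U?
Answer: 208390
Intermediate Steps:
N(F, r) = -5 + 2*F*r (N(F, r) = (r*F + F*r) - 5 = (F*r + F*r) - 5 = 2*F*r - 5 = -5 + 2*F*r)
458*(N(-2, -2) + 452) = 458*((-5 + 2*(-2)*(-2)) + 452) = 458*((-5 + 8) + 452) = 458*(3 + 452) = 458*455 = 208390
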